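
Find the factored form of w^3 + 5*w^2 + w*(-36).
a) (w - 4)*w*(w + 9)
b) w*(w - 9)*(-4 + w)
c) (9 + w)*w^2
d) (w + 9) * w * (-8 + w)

We need to factor w^3 + 5*w^2 + w*(-36).
The factored form is (w - 4)*w*(w + 9).
a) (w - 4)*w*(w + 9)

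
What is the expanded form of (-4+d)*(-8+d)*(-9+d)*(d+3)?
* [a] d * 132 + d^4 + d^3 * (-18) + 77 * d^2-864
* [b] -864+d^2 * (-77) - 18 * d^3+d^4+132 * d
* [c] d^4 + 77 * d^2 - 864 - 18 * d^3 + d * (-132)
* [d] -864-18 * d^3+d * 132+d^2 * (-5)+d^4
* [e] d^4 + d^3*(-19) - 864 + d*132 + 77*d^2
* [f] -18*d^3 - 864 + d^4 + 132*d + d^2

Expanding (-4+d)*(-8+d)*(-9+d)*(d+3):
= d * 132 + d^4 + d^3 * (-18) + 77 * d^2-864
a) d * 132 + d^4 + d^3 * (-18) + 77 * d^2-864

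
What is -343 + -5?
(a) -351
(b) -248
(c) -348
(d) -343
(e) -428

-343 + -5 = -348
c) -348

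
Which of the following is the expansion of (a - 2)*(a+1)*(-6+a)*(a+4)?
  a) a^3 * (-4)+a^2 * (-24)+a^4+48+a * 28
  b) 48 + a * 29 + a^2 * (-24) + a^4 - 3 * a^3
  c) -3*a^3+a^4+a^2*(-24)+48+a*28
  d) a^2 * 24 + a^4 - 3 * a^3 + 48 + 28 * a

Expanding (a - 2)*(a+1)*(-6+a)*(a+4):
= -3*a^3+a^4+a^2*(-24)+48+a*28
c) -3*a^3+a^4+a^2*(-24)+48+a*28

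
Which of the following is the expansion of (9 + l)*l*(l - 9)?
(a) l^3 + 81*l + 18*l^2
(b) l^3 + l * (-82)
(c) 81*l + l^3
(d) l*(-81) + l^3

Expanding (9 + l)*l*(l - 9):
= l*(-81) + l^3
d) l*(-81) + l^3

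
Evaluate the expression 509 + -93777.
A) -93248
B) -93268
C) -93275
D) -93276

509 + -93777 = -93268
B) -93268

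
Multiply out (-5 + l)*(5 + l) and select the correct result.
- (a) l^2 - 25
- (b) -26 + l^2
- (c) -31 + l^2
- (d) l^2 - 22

Expanding (-5 + l)*(5 + l):
= l^2 - 25
a) l^2 - 25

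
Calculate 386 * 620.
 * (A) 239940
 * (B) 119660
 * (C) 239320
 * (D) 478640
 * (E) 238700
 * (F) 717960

386 * 620 = 239320
C) 239320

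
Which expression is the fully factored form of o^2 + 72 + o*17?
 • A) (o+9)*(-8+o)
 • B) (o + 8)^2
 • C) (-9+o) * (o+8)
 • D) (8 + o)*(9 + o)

We need to factor o^2 + 72 + o*17.
The factored form is (8 + o)*(9 + o).
D) (8 + o)*(9 + o)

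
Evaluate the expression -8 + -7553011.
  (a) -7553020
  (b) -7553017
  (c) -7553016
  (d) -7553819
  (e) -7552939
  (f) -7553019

-8 + -7553011 = -7553019
f) -7553019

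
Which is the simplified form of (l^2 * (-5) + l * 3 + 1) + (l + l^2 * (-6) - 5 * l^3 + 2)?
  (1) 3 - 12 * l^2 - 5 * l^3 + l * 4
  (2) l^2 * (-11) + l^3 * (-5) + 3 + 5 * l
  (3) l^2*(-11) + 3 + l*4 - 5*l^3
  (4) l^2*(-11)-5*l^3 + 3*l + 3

Adding the polynomials and combining like terms:
(l^2*(-5) + l*3 + 1) + (l + l^2*(-6) - 5*l^3 + 2)
= l^2*(-11) + 3 + l*4 - 5*l^3
3) l^2*(-11) + 3 + l*4 - 5*l^3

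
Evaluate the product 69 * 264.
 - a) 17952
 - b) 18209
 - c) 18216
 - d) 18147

69 * 264 = 18216
c) 18216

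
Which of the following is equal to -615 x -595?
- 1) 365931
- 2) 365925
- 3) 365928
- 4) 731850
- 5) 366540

-615 * -595 = 365925
2) 365925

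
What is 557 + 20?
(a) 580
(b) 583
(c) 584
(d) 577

557 + 20 = 577
d) 577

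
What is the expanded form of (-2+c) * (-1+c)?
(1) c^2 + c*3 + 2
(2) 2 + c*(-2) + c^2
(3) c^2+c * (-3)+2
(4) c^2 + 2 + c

Expanding (-2+c) * (-1+c):
= c^2+c * (-3)+2
3) c^2+c * (-3)+2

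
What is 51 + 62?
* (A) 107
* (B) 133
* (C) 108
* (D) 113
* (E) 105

51 + 62 = 113
D) 113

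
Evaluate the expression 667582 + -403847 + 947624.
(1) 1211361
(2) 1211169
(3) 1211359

First: 667582 + -403847 = 263735
Then: 263735 + 947624 = 1211359
3) 1211359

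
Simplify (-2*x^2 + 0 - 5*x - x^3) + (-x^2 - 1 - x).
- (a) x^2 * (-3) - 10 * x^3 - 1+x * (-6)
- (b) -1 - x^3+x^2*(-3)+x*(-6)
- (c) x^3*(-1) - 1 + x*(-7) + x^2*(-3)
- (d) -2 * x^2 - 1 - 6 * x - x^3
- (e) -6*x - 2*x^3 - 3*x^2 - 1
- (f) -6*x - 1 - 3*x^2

Adding the polynomials and combining like terms:
(-2*x^2 + 0 - 5*x - x^3) + (-x^2 - 1 - x)
= -1 - x^3+x^2*(-3)+x*(-6)
b) -1 - x^3+x^2*(-3)+x*(-6)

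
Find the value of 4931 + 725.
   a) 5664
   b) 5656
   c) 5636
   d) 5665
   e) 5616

4931 + 725 = 5656
b) 5656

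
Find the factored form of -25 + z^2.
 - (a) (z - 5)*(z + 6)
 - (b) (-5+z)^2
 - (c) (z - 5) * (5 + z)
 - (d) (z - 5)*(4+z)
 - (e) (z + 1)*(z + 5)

We need to factor -25 + z^2.
The factored form is (z - 5) * (5 + z).
c) (z - 5) * (5 + z)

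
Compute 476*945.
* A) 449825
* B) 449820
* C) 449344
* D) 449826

476 * 945 = 449820
B) 449820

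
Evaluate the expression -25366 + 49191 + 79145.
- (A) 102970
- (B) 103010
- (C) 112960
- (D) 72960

First: -25366 + 49191 = 23825
Then: 23825 + 79145 = 102970
A) 102970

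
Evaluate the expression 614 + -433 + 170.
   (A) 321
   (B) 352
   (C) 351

First: 614 + -433 = 181
Then: 181 + 170 = 351
C) 351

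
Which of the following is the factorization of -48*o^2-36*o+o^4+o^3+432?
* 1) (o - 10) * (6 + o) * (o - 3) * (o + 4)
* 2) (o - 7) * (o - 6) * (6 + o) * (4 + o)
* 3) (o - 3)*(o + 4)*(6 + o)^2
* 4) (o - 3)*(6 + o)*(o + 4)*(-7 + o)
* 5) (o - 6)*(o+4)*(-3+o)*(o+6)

We need to factor -48*o^2-36*o+o^4+o^3+432.
The factored form is (o - 6)*(o+4)*(-3+o)*(o+6).
5) (o - 6)*(o+4)*(-3+o)*(o+6)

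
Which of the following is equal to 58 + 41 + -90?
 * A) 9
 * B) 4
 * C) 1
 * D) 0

First: 58 + 41 = 99
Then: 99 + -90 = 9
A) 9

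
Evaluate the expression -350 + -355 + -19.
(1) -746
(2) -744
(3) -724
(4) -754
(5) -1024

First: -350 + -355 = -705
Then: -705 + -19 = -724
3) -724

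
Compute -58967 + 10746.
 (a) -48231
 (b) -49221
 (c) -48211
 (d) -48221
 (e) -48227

-58967 + 10746 = -48221
d) -48221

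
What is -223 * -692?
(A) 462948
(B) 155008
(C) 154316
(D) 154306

-223 * -692 = 154316
C) 154316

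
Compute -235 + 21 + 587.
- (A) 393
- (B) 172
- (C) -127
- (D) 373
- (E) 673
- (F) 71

First: -235 + 21 = -214
Then: -214 + 587 = 373
D) 373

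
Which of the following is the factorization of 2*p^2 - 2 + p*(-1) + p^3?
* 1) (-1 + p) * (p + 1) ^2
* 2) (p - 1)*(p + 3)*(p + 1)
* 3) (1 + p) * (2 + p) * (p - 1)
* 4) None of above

We need to factor 2*p^2 - 2 + p*(-1) + p^3.
The factored form is (1 + p) * (2 + p) * (p - 1).
3) (1 + p) * (2 + p) * (p - 1)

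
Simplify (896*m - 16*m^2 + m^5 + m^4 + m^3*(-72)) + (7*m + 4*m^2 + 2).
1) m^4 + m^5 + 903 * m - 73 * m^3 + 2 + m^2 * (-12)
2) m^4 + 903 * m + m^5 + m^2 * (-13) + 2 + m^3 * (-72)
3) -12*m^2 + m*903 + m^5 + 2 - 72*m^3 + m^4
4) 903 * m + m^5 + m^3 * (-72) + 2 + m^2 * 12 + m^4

Adding the polynomials and combining like terms:
(896*m - 16*m^2 + m^5 + m^4 + m^3*(-72)) + (7*m + 4*m^2 + 2)
= -12*m^2 + m*903 + m^5 + 2 - 72*m^3 + m^4
3) -12*m^2 + m*903 + m^5 + 2 - 72*m^3 + m^4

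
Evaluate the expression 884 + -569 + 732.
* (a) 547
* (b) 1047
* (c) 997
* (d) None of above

First: 884 + -569 = 315
Then: 315 + 732 = 1047
b) 1047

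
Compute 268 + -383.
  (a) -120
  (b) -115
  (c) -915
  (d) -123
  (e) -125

268 + -383 = -115
b) -115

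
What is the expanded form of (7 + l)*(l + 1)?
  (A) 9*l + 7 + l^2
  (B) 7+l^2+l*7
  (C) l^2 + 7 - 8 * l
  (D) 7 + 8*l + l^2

Expanding (7 + l)*(l + 1):
= 7 + 8*l + l^2
D) 7 + 8*l + l^2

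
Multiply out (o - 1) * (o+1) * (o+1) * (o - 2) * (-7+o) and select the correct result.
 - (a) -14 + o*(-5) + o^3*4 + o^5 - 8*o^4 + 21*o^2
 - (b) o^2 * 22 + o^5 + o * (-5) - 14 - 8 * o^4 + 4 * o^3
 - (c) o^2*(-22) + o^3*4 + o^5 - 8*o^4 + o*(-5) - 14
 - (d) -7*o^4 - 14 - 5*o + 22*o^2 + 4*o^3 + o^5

Expanding (o - 1) * (o+1) * (o+1) * (o - 2) * (-7+o):
= o^2 * 22 + o^5 + o * (-5) - 14 - 8 * o^4 + 4 * o^3
b) o^2 * 22 + o^5 + o * (-5) - 14 - 8 * o^4 + 4 * o^3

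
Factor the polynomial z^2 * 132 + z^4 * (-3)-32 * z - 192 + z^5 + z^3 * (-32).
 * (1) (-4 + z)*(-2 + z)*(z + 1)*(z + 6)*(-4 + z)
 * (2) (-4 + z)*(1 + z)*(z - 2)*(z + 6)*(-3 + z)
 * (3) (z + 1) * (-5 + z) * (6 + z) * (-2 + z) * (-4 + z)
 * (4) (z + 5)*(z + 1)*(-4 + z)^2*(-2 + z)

We need to factor z^2 * 132 + z^4 * (-3)-32 * z - 192 + z^5 + z^3 * (-32).
The factored form is (-4 + z)*(-2 + z)*(z + 1)*(z + 6)*(-4 + z).
1) (-4 + z)*(-2 + z)*(z + 1)*(z + 6)*(-4 + z)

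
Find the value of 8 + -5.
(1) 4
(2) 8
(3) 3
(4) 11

8 + -5 = 3
3) 3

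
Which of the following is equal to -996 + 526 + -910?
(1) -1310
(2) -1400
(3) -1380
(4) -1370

First: -996 + 526 = -470
Then: -470 + -910 = -1380
3) -1380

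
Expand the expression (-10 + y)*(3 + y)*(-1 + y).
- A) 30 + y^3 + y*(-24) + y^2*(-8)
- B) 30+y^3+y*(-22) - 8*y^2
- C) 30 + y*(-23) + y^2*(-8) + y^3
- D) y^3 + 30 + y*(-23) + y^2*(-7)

Expanding (-10 + y)*(3 + y)*(-1 + y):
= 30 + y*(-23) + y^2*(-8) + y^3
C) 30 + y*(-23) + y^2*(-8) + y^3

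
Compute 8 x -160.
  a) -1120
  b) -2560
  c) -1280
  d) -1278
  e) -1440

8 * -160 = -1280
c) -1280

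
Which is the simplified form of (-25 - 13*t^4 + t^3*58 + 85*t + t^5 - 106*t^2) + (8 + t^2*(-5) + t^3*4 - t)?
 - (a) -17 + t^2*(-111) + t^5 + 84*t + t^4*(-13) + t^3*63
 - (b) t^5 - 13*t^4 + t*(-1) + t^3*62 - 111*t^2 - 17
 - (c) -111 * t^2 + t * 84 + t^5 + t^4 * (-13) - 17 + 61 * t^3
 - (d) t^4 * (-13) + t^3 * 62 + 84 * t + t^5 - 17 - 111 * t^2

Adding the polynomials and combining like terms:
(-25 - 13*t^4 + t^3*58 + 85*t + t^5 - 106*t^2) + (8 + t^2*(-5) + t^3*4 - t)
= t^4 * (-13) + t^3 * 62 + 84 * t + t^5 - 17 - 111 * t^2
d) t^4 * (-13) + t^3 * 62 + 84 * t + t^5 - 17 - 111 * t^2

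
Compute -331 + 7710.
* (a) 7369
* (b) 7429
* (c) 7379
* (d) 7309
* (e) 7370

-331 + 7710 = 7379
c) 7379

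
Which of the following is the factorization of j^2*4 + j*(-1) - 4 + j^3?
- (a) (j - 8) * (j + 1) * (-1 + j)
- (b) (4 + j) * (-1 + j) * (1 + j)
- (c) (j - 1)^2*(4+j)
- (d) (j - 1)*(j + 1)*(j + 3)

We need to factor j^2*4 + j*(-1) - 4 + j^3.
The factored form is (4 + j) * (-1 + j) * (1 + j).
b) (4 + j) * (-1 + j) * (1 + j)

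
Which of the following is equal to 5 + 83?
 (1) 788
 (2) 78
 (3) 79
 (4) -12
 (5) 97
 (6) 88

5 + 83 = 88
6) 88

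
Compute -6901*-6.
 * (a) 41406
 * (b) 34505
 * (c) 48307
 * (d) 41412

-6901 * -6 = 41406
a) 41406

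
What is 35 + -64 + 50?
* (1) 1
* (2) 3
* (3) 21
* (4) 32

First: 35 + -64 = -29
Then: -29 + 50 = 21
3) 21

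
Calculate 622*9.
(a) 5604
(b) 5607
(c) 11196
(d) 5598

622 * 9 = 5598
d) 5598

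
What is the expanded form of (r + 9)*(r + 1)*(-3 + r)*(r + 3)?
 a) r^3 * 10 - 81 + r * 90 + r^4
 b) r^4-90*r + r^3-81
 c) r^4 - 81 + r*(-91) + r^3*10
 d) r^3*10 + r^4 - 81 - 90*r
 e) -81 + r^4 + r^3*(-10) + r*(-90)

Expanding (r + 9)*(r + 1)*(-3 + r)*(r + 3):
= r^3*10 + r^4 - 81 - 90*r
d) r^3*10 + r^4 - 81 - 90*r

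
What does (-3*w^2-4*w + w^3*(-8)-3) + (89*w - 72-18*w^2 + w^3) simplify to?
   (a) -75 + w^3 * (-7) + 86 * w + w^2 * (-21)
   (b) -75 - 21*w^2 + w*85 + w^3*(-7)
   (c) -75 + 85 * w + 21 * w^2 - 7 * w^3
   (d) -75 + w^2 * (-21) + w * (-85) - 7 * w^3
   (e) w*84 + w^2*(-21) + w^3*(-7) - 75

Adding the polynomials and combining like terms:
(-3*w^2 - 4*w + w^3*(-8) - 3) + (89*w - 72 - 18*w^2 + w^3)
= -75 - 21*w^2 + w*85 + w^3*(-7)
b) -75 - 21*w^2 + w*85 + w^3*(-7)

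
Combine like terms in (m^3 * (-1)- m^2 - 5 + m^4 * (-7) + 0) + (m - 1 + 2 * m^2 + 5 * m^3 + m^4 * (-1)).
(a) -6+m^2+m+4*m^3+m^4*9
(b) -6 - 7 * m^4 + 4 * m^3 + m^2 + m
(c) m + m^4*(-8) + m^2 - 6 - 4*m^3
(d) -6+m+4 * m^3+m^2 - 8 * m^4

Adding the polynomials and combining like terms:
(m^3*(-1) - m^2 - 5 + m^4*(-7) + 0) + (m - 1 + 2*m^2 + 5*m^3 + m^4*(-1))
= -6+m+4 * m^3+m^2 - 8 * m^4
d) -6+m+4 * m^3+m^2 - 8 * m^4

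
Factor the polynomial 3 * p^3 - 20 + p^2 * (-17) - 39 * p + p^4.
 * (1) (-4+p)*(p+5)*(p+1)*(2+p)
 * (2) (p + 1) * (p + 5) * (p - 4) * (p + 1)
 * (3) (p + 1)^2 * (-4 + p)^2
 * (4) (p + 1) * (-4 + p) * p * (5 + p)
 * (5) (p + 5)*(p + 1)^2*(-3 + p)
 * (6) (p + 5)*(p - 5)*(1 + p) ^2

We need to factor 3 * p^3 - 20 + p^2 * (-17) - 39 * p + p^4.
The factored form is (p + 1) * (p + 5) * (p - 4) * (p + 1).
2) (p + 1) * (p + 5) * (p - 4) * (p + 1)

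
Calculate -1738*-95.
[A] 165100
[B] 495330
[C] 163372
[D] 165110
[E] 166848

-1738 * -95 = 165110
D) 165110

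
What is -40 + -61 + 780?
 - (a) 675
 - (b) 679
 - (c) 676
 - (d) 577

First: -40 + -61 = -101
Then: -101 + 780 = 679
b) 679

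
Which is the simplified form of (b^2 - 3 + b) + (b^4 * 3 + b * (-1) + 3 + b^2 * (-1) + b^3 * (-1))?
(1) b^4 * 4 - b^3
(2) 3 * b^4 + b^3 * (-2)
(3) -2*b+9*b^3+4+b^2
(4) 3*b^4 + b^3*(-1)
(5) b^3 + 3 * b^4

Adding the polynomials and combining like terms:
(b^2 - 3 + b) + (b^4*3 + b*(-1) + 3 + b^2*(-1) + b^3*(-1))
= 3*b^4 + b^3*(-1)
4) 3*b^4 + b^3*(-1)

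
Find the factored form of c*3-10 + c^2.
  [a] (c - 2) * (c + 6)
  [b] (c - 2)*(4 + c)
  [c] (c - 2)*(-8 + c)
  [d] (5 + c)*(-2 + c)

We need to factor c*3-10 + c^2.
The factored form is (5 + c)*(-2 + c).
d) (5 + c)*(-2 + c)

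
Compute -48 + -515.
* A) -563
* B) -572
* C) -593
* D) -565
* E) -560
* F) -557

-48 + -515 = -563
A) -563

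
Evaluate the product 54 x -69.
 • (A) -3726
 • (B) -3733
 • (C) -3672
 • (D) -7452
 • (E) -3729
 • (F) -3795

54 * -69 = -3726
A) -3726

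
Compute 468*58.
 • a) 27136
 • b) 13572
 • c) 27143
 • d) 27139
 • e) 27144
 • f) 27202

468 * 58 = 27144
e) 27144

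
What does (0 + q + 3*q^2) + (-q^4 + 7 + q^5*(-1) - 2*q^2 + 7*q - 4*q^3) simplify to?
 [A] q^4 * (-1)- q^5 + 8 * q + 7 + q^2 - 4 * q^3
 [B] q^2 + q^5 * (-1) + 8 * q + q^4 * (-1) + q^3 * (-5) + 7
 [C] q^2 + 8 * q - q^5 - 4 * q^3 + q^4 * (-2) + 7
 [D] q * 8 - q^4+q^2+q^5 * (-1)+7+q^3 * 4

Adding the polynomials and combining like terms:
(0 + q + 3*q^2) + (-q^4 + 7 + q^5*(-1) - 2*q^2 + 7*q - 4*q^3)
= q^4 * (-1)- q^5 + 8 * q + 7 + q^2 - 4 * q^3
A) q^4 * (-1)- q^5 + 8 * q + 7 + q^2 - 4 * q^3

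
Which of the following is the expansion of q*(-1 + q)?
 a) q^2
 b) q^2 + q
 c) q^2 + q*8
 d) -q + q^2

Expanding q*(-1 + q):
= -q + q^2
d) -q + q^2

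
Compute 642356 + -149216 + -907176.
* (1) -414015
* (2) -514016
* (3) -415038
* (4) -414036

First: 642356 + -149216 = 493140
Then: 493140 + -907176 = -414036
4) -414036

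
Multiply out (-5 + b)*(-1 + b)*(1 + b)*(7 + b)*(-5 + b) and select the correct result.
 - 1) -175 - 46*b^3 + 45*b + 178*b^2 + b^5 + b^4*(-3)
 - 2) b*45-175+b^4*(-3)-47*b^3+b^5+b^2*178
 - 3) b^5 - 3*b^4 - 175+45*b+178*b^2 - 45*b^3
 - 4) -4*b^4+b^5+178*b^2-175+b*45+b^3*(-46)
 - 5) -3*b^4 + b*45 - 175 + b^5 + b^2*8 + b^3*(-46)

Expanding (-5 + b)*(-1 + b)*(1 + b)*(7 + b)*(-5 + b):
= -175 - 46*b^3 + 45*b + 178*b^2 + b^5 + b^4*(-3)
1) -175 - 46*b^3 + 45*b + 178*b^2 + b^5 + b^4*(-3)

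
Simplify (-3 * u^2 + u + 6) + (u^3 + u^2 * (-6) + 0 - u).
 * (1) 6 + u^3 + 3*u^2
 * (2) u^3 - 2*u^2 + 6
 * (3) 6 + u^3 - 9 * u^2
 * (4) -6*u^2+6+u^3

Adding the polynomials and combining like terms:
(-3*u^2 + u + 6) + (u^3 + u^2*(-6) + 0 - u)
= 6 + u^3 - 9 * u^2
3) 6 + u^3 - 9 * u^2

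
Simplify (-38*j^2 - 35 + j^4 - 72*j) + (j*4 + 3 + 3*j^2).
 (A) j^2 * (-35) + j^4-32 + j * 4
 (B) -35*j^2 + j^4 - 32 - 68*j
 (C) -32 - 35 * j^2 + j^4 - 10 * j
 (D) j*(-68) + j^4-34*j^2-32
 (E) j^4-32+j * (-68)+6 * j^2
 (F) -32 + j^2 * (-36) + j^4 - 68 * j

Adding the polynomials and combining like terms:
(-38*j^2 - 35 + j^4 - 72*j) + (j*4 + 3 + 3*j^2)
= -35*j^2 + j^4 - 32 - 68*j
B) -35*j^2 + j^4 - 32 - 68*j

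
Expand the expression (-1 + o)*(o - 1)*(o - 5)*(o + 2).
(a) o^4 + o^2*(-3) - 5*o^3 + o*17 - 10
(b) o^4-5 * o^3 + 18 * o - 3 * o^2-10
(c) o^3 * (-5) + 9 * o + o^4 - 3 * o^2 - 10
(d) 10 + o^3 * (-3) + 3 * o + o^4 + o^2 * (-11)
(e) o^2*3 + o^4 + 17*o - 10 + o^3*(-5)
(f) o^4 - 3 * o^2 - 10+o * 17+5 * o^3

Expanding (-1 + o)*(o - 1)*(o - 5)*(o + 2):
= o^4 + o^2*(-3) - 5*o^3 + o*17 - 10
a) o^4 + o^2*(-3) - 5*o^3 + o*17 - 10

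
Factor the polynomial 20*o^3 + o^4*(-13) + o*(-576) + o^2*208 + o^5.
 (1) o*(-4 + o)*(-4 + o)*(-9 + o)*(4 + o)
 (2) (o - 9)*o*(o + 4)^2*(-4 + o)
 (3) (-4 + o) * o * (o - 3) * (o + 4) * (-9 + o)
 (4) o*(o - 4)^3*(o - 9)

We need to factor 20*o^3 + o^4*(-13) + o*(-576) + o^2*208 + o^5.
The factored form is o*(-4 + o)*(-4 + o)*(-9 + o)*(4 + o).
1) o*(-4 + o)*(-4 + o)*(-9 + o)*(4 + o)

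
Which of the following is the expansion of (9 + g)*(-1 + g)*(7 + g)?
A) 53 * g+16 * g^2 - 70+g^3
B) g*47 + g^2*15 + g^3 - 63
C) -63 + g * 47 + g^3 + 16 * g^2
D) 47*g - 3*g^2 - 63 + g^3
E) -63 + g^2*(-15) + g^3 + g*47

Expanding (9 + g)*(-1 + g)*(7 + g):
= g*47 + g^2*15 + g^3 - 63
B) g*47 + g^2*15 + g^3 - 63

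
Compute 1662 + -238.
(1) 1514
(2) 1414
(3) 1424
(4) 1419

1662 + -238 = 1424
3) 1424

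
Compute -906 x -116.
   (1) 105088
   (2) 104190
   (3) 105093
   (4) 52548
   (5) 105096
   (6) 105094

-906 * -116 = 105096
5) 105096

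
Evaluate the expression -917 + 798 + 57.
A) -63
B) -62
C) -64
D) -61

First: -917 + 798 = -119
Then: -119 + 57 = -62
B) -62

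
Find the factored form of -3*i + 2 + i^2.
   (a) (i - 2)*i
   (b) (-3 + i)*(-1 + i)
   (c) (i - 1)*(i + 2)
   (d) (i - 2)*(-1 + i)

We need to factor -3*i + 2 + i^2.
The factored form is (i - 2)*(-1 + i).
d) (i - 2)*(-1 + i)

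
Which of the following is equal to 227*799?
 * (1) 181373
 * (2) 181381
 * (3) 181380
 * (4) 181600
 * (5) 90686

227 * 799 = 181373
1) 181373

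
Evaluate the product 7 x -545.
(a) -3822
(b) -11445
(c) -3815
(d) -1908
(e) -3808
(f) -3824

7 * -545 = -3815
c) -3815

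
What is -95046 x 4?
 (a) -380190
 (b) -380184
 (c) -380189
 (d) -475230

-95046 * 4 = -380184
b) -380184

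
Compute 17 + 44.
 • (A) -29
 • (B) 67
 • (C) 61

17 + 44 = 61
C) 61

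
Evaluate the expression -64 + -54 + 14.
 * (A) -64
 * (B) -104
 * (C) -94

First: -64 + -54 = -118
Then: -118 + 14 = -104
B) -104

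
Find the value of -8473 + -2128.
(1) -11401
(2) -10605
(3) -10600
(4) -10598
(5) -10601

-8473 + -2128 = -10601
5) -10601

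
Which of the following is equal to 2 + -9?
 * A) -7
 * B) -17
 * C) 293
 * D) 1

2 + -9 = -7
A) -7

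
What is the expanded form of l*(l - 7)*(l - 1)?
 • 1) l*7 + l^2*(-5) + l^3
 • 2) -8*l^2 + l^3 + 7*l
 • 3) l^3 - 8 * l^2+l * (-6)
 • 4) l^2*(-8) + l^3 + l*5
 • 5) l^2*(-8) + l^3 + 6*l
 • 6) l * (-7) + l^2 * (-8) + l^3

Expanding l*(l - 7)*(l - 1):
= -8*l^2 + l^3 + 7*l
2) -8*l^2 + l^3 + 7*l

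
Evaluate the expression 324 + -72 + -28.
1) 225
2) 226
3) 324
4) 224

First: 324 + -72 = 252
Then: 252 + -28 = 224
4) 224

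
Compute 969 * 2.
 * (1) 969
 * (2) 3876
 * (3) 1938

969 * 2 = 1938
3) 1938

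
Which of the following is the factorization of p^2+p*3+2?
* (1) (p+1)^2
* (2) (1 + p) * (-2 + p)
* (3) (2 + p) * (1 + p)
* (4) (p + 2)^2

We need to factor p^2+p*3+2.
The factored form is (2 + p) * (1 + p).
3) (2 + p) * (1 + p)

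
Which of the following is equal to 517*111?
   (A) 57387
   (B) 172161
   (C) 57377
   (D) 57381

517 * 111 = 57387
A) 57387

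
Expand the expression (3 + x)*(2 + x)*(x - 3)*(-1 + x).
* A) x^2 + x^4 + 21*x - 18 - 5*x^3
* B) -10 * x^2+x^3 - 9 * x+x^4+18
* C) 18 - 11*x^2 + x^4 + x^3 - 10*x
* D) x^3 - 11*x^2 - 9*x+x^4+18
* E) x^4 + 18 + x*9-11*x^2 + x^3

Expanding (3 + x)*(2 + x)*(x - 3)*(-1 + x):
= x^3 - 11*x^2 - 9*x+x^4+18
D) x^3 - 11*x^2 - 9*x+x^4+18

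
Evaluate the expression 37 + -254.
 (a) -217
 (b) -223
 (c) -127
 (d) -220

37 + -254 = -217
a) -217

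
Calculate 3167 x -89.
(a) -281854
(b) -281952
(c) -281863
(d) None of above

3167 * -89 = -281863
c) -281863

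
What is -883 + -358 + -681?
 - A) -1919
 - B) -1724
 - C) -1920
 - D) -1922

First: -883 + -358 = -1241
Then: -1241 + -681 = -1922
D) -1922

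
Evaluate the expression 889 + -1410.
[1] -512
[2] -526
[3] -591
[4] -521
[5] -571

889 + -1410 = -521
4) -521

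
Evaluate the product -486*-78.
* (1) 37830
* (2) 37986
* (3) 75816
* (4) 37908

-486 * -78 = 37908
4) 37908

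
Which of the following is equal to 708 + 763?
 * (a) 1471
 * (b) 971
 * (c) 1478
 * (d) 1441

708 + 763 = 1471
a) 1471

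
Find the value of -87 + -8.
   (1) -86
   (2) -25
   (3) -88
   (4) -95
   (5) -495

-87 + -8 = -95
4) -95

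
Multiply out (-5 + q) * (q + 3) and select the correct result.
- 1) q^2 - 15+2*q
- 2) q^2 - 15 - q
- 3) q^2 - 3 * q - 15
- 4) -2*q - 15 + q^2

Expanding (-5 + q) * (q + 3):
= -2*q - 15 + q^2
4) -2*q - 15 + q^2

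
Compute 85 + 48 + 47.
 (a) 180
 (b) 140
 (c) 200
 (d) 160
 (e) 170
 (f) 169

First: 85 + 48 = 133
Then: 133 + 47 = 180
a) 180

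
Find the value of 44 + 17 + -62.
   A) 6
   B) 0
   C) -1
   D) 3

First: 44 + 17 = 61
Then: 61 + -62 = -1
C) -1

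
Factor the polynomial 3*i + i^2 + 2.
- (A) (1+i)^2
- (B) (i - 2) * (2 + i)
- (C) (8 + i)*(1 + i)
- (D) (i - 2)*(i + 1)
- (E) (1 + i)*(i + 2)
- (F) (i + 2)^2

We need to factor 3*i + i^2 + 2.
The factored form is (1 + i)*(i + 2).
E) (1 + i)*(i + 2)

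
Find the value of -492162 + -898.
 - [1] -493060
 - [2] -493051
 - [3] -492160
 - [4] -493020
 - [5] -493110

-492162 + -898 = -493060
1) -493060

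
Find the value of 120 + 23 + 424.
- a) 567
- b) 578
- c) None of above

First: 120 + 23 = 143
Then: 143 + 424 = 567
a) 567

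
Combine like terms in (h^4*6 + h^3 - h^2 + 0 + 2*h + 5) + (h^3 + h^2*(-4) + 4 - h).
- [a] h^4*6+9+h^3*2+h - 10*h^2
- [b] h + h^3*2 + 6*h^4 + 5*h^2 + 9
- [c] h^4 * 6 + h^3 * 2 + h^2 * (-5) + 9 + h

Adding the polynomials and combining like terms:
(h^4*6 + h^3 - h^2 + 0 + 2*h + 5) + (h^3 + h^2*(-4) + 4 - h)
= h^4 * 6 + h^3 * 2 + h^2 * (-5) + 9 + h
c) h^4 * 6 + h^3 * 2 + h^2 * (-5) + 9 + h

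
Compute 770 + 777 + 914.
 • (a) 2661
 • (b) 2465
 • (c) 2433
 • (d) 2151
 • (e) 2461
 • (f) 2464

First: 770 + 777 = 1547
Then: 1547 + 914 = 2461
e) 2461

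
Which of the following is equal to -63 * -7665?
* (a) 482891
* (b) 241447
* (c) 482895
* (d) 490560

-63 * -7665 = 482895
c) 482895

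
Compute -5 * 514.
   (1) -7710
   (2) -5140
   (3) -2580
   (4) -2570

-5 * 514 = -2570
4) -2570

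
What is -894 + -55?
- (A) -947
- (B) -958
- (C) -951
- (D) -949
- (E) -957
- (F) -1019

-894 + -55 = -949
D) -949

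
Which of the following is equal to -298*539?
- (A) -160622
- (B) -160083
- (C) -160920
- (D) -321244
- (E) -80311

-298 * 539 = -160622
A) -160622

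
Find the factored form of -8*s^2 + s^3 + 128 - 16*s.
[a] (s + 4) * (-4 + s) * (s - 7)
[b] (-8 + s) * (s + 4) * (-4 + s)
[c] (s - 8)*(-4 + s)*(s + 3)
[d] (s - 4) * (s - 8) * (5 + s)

We need to factor -8*s^2 + s^3 + 128 - 16*s.
The factored form is (-8 + s) * (s + 4) * (-4 + s).
b) (-8 + s) * (s + 4) * (-4 + s)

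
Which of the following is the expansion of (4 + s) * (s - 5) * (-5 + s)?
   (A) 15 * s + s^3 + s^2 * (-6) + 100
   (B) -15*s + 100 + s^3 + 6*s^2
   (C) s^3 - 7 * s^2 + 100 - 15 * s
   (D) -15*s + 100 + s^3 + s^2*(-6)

Expanding (4 + s) * (s - 5) * (-5 + s):
= -15*s + 100 + s^3 + s^2*(-6)
D) -15*s + 100 + s^3 + s^2*(-6)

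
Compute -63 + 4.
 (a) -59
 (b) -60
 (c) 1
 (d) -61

-63 + 4 = -59
a) -59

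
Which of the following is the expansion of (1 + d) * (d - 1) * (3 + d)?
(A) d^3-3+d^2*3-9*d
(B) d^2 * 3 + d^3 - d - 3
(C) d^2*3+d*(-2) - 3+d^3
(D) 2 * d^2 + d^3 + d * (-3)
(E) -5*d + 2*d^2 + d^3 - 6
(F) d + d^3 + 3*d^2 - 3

Expanding (1 + d) * (d - 1) * (3 + d):
= d^2 * 3 + d^3 - d - 3
B) d^2 * 3 + d^3 - d - 3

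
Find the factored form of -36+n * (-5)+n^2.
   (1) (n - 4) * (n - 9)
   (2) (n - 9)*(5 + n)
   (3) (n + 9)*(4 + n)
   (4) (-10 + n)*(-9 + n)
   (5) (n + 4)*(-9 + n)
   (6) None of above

We need to factor -36+n * (-5)+n^2.
The factored form is (n + 4)*(-9 + n).
5) (n + 4)*(-9 + n)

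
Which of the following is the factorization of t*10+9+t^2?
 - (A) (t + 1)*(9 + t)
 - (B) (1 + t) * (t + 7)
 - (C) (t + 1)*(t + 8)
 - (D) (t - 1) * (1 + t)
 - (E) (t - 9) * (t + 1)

We need to factor t*10+9+t^2.
The factored form is (t + 1)*(9 + t).
A) (t + 1)*(9 + t)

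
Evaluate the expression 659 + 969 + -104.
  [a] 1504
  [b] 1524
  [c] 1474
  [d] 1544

First: 659 + 969 = 1628
Then: 1628 + -104 = 1524
b) 1524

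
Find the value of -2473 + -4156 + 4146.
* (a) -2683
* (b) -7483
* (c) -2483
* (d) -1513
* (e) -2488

First: -2473 + -4156 = -6629
Then: -6629 + 4146 = -2483
c) -2483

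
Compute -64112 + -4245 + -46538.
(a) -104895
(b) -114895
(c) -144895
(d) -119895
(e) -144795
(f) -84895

First: -64112 + -4245 = -68357
Then: -68357 + -46538 = -114895
b) -114895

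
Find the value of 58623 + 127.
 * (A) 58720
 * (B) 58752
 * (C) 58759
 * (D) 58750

58623 + 127 = 58750
D) 58750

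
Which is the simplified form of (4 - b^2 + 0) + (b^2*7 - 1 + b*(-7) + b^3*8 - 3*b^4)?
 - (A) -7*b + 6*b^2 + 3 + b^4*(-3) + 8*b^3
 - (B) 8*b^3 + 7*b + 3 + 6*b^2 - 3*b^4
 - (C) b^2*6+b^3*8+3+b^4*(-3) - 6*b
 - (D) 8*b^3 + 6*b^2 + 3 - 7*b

Adding the polynomials and combining like terms:
(4 - b^2 + 0) + (b^2*7 - 1 + b*(-7) + b^3*8 - 3*b^4)
= -7*b + 6*b^2 + 3 + b^4*(-3) + 8*b^3
A) -7*b + 6*b^2 + 3 + b^4*(-3) + 8*b^3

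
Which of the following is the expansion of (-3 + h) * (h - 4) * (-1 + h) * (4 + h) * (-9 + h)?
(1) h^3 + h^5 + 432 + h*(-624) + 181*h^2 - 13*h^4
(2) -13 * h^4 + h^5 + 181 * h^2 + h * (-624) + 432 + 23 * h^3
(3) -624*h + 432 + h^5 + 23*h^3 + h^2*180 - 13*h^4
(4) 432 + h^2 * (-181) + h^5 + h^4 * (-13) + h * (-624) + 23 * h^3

Expanding (-3 + h) * (h - 4) * (-1 + h) * (4 + h) * (-9 + h):
= -13 * h^4 + h^5 + 181 * h^2 + h * (-624) + 432 + 23 * h^3
2) -13 * h^4 + h^5 + 181 * h^2 + h * (-624) + 432 + 23 * h^3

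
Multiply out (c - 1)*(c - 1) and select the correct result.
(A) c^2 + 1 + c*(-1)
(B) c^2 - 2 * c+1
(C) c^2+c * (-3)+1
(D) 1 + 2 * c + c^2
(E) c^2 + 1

Expanding (c - 1)*(c - 1):
= c^2 - 2 * c+1
B) c^2 - 2 * c+1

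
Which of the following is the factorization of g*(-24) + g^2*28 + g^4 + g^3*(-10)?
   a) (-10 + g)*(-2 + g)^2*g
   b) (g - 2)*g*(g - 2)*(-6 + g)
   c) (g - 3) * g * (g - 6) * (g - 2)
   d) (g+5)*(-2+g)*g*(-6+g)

We need to factor g*(-24) + g^2*28 + g^4 + g^3*(-10).
The factored form is (g - 2)*g*(g - 2)*(-6 + g).
b) (g - 2)*g*(g - 2)*(-6 + g)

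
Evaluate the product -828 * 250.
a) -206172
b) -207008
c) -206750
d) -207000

-828 * 250 = -207000
d) -207000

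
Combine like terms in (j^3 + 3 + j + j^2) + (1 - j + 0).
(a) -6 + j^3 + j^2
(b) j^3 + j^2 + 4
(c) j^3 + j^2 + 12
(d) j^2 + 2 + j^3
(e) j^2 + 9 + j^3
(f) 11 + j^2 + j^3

Adding the polynomials and combining like terms:
(j^3 + 3 + j + j^2) + (1 - j + 0)
= j^3 + j^2 + 4
b) j^3 + j^2 + 4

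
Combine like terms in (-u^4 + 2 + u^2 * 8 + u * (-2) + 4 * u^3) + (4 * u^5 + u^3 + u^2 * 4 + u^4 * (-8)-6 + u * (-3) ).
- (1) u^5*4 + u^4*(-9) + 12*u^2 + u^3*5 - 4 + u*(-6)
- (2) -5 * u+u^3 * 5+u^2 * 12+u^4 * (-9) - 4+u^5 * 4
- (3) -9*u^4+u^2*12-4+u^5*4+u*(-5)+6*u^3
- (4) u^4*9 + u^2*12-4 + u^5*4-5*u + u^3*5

Adding the polynomials and combining like terms:
(-u^4 + 2 + u^2*8 + u*(-2) + 4*u^3) + (4*u^5 + u^3 + u^2*4 + u^4*(-8) - 6 + u*(-3))
= -5 * u+u^3 * 5+u^2 * 12+u^4 * (-9) - 4+u^5 * 4
2) -5 * u+u^3 * 5+u^2 * 12+u^4 * (-9) - 4+u^5 * 4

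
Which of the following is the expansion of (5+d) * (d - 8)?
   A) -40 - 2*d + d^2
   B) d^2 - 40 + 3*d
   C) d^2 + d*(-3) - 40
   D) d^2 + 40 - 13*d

Expanding (5+d) * (d - 8):
= d^2 + d*(-3) - 40
C) d^2 + d*(-3) - 40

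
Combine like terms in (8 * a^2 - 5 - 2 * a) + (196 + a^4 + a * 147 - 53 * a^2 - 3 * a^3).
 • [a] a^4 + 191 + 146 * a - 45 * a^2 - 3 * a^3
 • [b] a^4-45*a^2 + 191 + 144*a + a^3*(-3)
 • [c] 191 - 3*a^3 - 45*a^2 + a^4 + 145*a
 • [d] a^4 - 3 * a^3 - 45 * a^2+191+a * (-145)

Adding the polynomials and combining like terms:
(8*a^2 - 5 - 2*a) + (196 + a^4 + a*147 - 53*a^2 - 3*a^3)
= 191 - 3*a^3 - 45*a^2 + a^4 + 145*a
c) 191 - 3*a^3 - 45*a^2 + a^4 + 145*a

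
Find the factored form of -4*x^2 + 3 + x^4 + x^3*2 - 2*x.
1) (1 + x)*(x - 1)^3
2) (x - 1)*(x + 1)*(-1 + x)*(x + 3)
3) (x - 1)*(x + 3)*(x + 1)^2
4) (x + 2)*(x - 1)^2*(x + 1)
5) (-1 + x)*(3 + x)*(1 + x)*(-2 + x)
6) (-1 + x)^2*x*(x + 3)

We need to factor -4*x^2 + 3 + x^4 + x^3*2 - 2*x.
The factored form is (x - 1)*(x + 1)*(-1 + x)*(x + 3).
2) (x - 1)*(x + 1)*(-1 + x)*(x + 3)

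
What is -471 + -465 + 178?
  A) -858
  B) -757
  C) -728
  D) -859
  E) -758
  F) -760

First: -471 + -465 = -936
Then: -936 + 178 = -758
E) -758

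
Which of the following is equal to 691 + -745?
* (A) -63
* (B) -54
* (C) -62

691 + -745 = -54
B) -54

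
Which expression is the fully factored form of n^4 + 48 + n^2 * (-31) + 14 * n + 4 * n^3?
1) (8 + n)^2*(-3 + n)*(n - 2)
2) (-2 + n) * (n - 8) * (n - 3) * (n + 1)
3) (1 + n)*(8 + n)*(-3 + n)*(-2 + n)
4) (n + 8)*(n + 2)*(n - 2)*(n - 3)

We need to factor n^4 + 48 + n^2 * (-31) + 14 * n + 4 * n^3.
The factored form is (1 + n)*(8 + n)*(-3 + n)*(-2 + n).
3) (1 + n)*(8 + n)*(-3 + n)*(-2 + n)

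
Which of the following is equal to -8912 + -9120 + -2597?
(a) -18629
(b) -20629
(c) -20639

First: -8912 + -9120 = -18032
Then: -18032 + -2597 = -20629
b) -20629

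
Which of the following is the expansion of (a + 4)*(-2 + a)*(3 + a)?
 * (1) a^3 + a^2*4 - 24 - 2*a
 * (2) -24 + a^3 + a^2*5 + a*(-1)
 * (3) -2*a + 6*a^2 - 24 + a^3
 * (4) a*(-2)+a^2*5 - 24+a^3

Expanding (a + 4)*(-2 + a)*(3 + a):
= a*(-2)+a^2*5 - 24+a^3
4) a*(-2)+a^2*5 - 24+a^3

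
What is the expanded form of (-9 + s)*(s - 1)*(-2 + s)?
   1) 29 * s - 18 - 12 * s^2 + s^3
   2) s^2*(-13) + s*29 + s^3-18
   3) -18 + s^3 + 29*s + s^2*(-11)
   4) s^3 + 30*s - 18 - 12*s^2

Expanding (-9 + s)*(s - 1)*(-2 + s):
= 29 * s - 18 - 12 * s^2 + s^3
1) 29 * s - 18 - 12 * s^2 + s^3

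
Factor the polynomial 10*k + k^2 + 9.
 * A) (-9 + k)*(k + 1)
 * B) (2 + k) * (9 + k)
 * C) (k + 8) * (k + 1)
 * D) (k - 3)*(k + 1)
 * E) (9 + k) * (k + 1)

We need to factor 10*k + k^2 + 9.
The factored form is (9 + k) * (k + 1).
E) (9 + k) * (k + 1)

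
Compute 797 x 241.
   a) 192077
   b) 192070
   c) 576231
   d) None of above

797 * 241 = 192077
a) 192077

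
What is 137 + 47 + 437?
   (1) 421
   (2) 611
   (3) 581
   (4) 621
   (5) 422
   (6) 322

First: 137 + 47 = 184
Then: 184 + 437 = 621
4) 621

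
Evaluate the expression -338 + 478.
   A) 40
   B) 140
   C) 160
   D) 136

-338 + 478 = 140
B) 140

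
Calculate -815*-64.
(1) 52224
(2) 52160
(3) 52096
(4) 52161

-815 * -64 = 52160
2) 52160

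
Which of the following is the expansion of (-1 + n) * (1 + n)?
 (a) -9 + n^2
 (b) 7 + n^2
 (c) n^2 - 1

Expanding (-1 + n) * (1 + n):
= n^2 - 1
c) n^2 - 1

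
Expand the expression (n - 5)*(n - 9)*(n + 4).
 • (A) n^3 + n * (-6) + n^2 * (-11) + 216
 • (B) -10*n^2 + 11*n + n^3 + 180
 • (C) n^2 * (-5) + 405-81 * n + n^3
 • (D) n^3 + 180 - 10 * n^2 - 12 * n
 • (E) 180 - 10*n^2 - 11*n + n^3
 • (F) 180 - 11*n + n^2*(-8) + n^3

Expanding (n - 5)*(n - 9)*(n + 4):
= 180 - 10*n^2 - 11*n + n^3
E) 180 - 10*n^2 - 11*n + n^3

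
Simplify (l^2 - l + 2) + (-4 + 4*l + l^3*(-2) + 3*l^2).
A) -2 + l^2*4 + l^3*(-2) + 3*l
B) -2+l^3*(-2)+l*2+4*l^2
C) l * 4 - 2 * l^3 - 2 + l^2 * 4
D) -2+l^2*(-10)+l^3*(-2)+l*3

Adding the polynomials and combining like terms:
(l^2 - l + 2) + (-4 + 4*l + l^3*(-2) + 3*l^2)
= -2 + l^2*4 + l^3*(-2) + 3*l
A) -2 + l^2*4 + l^3*(-2) + 3*l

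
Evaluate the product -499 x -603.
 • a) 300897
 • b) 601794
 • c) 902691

-499 * -603 = 300897
a) 300897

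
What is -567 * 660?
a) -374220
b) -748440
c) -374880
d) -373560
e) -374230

-567 * 660 = -374220
a) -374220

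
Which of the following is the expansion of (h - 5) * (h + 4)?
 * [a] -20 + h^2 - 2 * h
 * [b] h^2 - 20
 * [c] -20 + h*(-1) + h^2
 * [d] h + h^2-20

Expanding (h - 5) * (h + 4):
= -20 + h*(-1) + h^2
c) -20 + h*(-1) + h^2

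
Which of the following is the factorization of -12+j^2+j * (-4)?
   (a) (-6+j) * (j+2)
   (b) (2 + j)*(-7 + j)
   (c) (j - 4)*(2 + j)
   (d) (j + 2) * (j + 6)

We need to factor -12+j^2+j * (-4).
The factored form is (-6+j) * (j+2).
a) (-6+j) * (j+2)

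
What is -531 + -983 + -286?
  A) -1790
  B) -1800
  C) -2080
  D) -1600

First: -531 + -983 = -1514
Then: -1514 + -286 = -1800
B) -1800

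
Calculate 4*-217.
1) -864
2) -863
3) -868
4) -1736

4 * -217 = -868
3) -868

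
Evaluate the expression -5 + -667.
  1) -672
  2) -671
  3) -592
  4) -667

-5 + -667 = -672
1) -672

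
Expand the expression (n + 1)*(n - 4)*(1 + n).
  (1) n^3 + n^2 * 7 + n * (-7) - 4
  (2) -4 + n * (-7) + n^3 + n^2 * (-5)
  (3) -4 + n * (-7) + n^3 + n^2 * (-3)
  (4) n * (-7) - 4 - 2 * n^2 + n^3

Expanding (n + 1)*(n - 4)*(1 + n):
= n * (-7) - 4 - 2 * n^2 + n^3
4) n * (-7) - 4 - 2 * n^2 + n^3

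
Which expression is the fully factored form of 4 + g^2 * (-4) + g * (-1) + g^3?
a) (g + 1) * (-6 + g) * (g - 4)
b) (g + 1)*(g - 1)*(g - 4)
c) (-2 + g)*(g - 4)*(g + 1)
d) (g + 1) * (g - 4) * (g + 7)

We need to factor 4 + g^2 * (-4) + g * (-1) + g^3.
The factored form is (g + 1)*(g - 1)*(g - 4).
b) (g + 1)*(g - 1)*(g - 4)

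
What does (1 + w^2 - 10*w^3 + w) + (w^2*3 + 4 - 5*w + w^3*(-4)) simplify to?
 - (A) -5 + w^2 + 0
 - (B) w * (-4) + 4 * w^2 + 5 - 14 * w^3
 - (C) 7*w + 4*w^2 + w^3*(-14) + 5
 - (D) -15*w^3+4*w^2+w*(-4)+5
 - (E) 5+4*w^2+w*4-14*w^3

Adding the polynomials and combining like terms:
(1 + w^2 - 10*w^3 + w) + (w^2*3 + 4 - 5*w + w^3*(-4))
= w * (-4) + 4 * w^2 + 5 - 14 * w^3
B) w * (-4) + 4 * w^2 + 5 - 14 * w^3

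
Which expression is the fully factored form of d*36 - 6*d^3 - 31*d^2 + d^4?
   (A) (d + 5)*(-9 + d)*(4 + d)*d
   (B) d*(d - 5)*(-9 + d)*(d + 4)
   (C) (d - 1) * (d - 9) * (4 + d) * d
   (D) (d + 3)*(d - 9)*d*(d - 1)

We need to factor d*36 - 6*d^3 - 31*d^2 + d^4.
The factored form is (d - 1) * (d - 9) * (4 + d) * d.
C) (d - 1) * (d - 9) * (4 + d) * d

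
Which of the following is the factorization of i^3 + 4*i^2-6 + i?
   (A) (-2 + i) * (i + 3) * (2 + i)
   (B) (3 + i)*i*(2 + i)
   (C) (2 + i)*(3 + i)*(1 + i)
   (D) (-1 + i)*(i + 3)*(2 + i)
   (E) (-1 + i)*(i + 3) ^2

We need to factor i^3 + 4*i^2-6 + i.
The factored form is (-1 + i)*(i + 3)*(2 + i).
D) (-1 + i)*(i + 3)*(2 + i)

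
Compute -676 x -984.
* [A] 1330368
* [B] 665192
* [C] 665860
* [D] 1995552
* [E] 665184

-676 * -984 = 665184
E) 665184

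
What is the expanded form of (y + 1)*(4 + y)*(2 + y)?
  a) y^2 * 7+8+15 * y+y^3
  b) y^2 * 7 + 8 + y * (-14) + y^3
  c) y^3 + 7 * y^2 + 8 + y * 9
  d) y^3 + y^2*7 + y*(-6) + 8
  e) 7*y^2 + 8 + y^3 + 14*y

Expanding (y + 1)*(4 + y)*(2 + y):
= 7*y^2 + 8 + y^3 + 14*y
e) 7*y^2 + 8 + y^3 + 14*y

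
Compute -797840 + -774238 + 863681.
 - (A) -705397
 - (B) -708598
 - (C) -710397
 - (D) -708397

First: -797840 + -774238 = -1572078
Then: -1572078 + 863681 = -708397
D) -708397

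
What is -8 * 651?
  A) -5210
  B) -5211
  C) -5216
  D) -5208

-8 * 651 = -5208
D) -5208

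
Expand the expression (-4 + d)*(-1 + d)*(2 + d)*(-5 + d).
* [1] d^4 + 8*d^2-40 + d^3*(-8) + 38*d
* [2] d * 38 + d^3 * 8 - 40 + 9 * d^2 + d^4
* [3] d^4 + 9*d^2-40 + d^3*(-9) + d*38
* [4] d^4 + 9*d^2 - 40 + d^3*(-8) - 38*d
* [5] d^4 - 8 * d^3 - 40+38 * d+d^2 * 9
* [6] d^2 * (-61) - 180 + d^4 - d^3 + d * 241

Expanding (-4 + d)*(-1 + d)*(2 + d)*(-5 + d):
= d^4 - 8 * d^3 - 40+38 * d+d^2 * 9
5) d^4 - 8 * d^3 - 40+38 * d+d^2 * 9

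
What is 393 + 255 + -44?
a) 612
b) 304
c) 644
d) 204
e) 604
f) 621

First: 393 + 255 = 648
Then: 648 + -44 = 604
e) 604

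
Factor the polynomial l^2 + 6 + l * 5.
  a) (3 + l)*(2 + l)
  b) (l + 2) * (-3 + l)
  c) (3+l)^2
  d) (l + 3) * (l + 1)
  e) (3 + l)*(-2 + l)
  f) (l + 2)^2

We need to factor l^2 + 6 + l * 5.
The factored form is (3 + l)*(2 + l).
a) (3 + l)*(2 + l)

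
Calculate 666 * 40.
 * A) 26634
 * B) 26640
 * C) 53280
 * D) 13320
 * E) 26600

666 * 40 = 26640
B) 26640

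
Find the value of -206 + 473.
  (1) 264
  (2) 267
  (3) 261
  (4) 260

-206 + 473 = 267
2) 267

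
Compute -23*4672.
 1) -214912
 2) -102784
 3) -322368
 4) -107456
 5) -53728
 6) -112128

-23 * 4672 = -107456
4) -107456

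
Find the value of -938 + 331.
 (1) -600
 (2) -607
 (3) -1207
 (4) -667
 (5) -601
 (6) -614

-938 + 331 = -607
2) -607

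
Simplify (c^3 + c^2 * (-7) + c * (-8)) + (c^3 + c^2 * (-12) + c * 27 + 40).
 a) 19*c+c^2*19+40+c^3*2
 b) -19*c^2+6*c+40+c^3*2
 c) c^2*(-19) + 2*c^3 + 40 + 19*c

Adding the polynomials and combining like terms:
(c^3 + c^2*(-7) + c*(-8)) + (c^3 + c^2*(-12) + c*27 + 40)
= c^2*(-19) + 2*c^3 + 40 + 19*c
c) c^2*(-19) + 2*c^3 + 40 + 19*c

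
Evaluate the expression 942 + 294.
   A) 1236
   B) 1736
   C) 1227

942 + 294 = 1236
A) 1236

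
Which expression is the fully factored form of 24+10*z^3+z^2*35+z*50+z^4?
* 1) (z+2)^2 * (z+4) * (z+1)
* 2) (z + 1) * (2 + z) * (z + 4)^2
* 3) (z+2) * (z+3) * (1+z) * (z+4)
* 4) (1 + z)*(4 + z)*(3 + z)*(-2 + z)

We need to factor 24+10*z^3+z^2*35+z*50+z^4.
The factored form is (z+2) * (z+3) * (1+z) * (z+4).
3) (z+2) * (z+3) * (1+z) * (z+4)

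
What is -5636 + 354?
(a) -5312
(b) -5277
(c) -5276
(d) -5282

-5636 + 354 = -5282
d) -5282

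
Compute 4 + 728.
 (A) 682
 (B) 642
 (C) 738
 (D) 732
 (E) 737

4 + 728 = 732
D) 732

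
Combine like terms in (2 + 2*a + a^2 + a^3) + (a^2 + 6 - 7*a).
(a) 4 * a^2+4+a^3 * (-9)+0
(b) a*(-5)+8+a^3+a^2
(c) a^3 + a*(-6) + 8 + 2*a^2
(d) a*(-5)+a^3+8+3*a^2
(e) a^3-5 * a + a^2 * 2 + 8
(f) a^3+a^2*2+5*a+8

Adding the polynomials and combining like terms:
(2 + 2*a + a^2 + a^3) + (a^2 + 6 - 7*a)
= a^3-5 * a + a^2 * 2 + 8
e) a^3-5 * a + a^2 * 2 + 8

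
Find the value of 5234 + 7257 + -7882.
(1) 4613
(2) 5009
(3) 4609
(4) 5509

First: 5234 + 7257 = 12491
Then: 12491 + -7882 = 4609
3) 4609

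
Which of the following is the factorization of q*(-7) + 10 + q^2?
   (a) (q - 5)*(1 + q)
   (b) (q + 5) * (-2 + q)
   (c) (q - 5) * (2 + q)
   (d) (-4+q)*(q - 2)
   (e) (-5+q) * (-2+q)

We need to factor q*(-7) + 10 + q^2.
The factored form is (-5+q) * (-2+q).
e) (-5+q) * (-2+q)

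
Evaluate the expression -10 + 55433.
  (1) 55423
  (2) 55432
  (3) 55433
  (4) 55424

-10 + 55433 = 55423
1) 55423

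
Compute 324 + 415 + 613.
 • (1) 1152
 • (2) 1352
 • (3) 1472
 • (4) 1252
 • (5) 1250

First: 324 + 415 = 739
Then: 739 + 613 = 1352
2) 1352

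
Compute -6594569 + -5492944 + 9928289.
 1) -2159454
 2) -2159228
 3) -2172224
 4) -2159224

First: -6594569 + -5492944 = -12087513
Then: -12087513 + 9928289 = -2159224
4) -2159224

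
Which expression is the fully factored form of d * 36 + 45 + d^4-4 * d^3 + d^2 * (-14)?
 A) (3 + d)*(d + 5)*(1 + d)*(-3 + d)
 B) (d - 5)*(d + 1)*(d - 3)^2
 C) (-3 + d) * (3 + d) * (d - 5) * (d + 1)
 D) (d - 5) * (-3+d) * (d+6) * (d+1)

We need to factor d * 36 + 45 + d^4-4 * d^3 + d^2 * (-14).
The factored form is (-3 + d) * (3 + d) * (d - 5) * (d + 1).
C) (-3 + d) * (3 + d) * (d - 5) * (d + 1)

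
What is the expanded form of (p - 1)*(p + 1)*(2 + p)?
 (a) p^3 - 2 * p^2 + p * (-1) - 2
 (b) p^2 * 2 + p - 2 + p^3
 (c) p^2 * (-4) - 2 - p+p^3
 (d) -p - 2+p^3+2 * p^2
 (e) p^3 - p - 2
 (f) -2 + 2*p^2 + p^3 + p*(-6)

Expanding (p - 1)*(p + 1)*(2 + p):
= -p - 2+p^3+2 * p^2
d) -p - 2+p^3+2 * p^2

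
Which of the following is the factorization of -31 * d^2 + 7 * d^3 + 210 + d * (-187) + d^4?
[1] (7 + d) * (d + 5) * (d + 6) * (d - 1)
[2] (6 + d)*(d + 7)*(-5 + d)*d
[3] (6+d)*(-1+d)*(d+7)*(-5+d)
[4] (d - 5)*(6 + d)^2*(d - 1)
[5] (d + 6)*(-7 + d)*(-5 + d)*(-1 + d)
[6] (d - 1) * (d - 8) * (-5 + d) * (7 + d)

We need to factor -31 * d^2 + 7 * d^3 + 210 + d * (-187) + d^4.
The factored form is (6+d)*(-1+d)*(d+7)*(-5+d).
3) (6+d)*(-1+d)*(d+7)*(-5+d)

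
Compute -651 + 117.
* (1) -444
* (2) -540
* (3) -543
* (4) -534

-651 + 117 = -534
4) -534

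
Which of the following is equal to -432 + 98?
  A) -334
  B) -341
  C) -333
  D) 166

-432 + 98 = -334
A) -334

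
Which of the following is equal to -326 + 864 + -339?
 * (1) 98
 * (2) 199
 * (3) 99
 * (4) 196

First: -326 + 864 = 538
Then: 538 + -339 = 199
2) 199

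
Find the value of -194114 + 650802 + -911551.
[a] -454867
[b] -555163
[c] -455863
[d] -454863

First: -194114 + 650802 = 456688
Then: 456688 + -911551 = -454863
d) -454863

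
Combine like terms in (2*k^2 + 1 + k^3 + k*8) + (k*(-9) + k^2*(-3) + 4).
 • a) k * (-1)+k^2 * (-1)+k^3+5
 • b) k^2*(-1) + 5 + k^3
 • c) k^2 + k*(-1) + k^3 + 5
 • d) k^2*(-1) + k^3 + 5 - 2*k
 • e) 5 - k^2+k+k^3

Adding the polynomials and combining like terms:
(2*k^2 + 1 + k^3 + k*8) + (k*(-9) + k^2*(-3) + 4)
= k * (-1)+k^2 * (-1)+k^3+5
a) k * (-1)+k^2 * (-1)+k^3+5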